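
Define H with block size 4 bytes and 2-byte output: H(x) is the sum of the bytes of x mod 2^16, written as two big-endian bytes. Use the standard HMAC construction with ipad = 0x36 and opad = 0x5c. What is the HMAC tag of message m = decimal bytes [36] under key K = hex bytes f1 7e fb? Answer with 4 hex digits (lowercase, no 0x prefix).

Key hex bytes f1 7e fb is 3 bytes ≤ B = 4; zero-pad to 4 bytes: K' = f1 7e fb 00.
K' ⊕ ipad = c7 48 cd 36.  K' ⊕ opad = ad 22 a7 5c.
Inner input = (K'⊕ipad) ∥ m = c7 48 cd 36 ∥ 24.
Inner hash: sum = 199+72+205+54+36 = 566 → 02 36.
Outer input = (K'⊕opad) ∥ inner = ad 22 a7 5c ∥ 02 36.
Outer hash (tag): sum = 173+34+167+92+2+54 = 522 → 02 0a.

020a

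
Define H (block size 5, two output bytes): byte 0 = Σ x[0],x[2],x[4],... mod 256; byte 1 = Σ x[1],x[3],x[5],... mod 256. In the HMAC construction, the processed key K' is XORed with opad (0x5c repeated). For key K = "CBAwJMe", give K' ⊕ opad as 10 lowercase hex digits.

Key "CBAwJMe" = 43 42 41 77 4a 4d 65 is 7 bytes > B = 5, so hash it first: H(key) = 33 06, then zero-pad to 5 bytes: K' = 33 06 00 00 00.
XOR each byte with 0x5c: 33⊕5c=6f, 06⊕5c=5a, 00⊕5c=5c, 00⊕5c=5c, 00⊕5c=5c.

6f5a5c5c5c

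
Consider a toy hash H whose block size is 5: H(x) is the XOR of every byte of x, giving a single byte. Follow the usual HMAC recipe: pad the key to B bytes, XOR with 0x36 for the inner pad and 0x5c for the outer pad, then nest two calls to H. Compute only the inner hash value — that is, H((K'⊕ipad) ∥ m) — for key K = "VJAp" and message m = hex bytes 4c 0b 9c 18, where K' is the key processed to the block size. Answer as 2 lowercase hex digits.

Key "VJAp" = 56 4a 41 70 is 4 bytes ≤ B = 5; zero-pad to 5 bytes: K' = 56 4a 41 70 00.
K' ⊕ ipad = 60 7c 77 46 36.
Inner input = 60 7c 77 46 36 ∥ 4c 0b 9c 18.
Inner hash: XOR 60⊕7c⊕77⊕46⊕36⊕4c⊕0b⊕9c⊕18 = d8.

d8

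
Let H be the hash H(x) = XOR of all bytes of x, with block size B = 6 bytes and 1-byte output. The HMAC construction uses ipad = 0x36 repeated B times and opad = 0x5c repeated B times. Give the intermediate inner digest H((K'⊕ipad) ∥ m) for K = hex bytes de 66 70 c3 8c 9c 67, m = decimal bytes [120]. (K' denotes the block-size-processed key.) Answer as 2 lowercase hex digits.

04

Key hex bytes de 66 70 c3 8c 9c 67 is 7 bytes > B = 6, so hash it first: H(key) = 7c, then zero-pad to 6 bytes: K' = 7c 00 00 00 00 00.
K' ⊕ ipad = 4a 36 36 36 36 36.
Inner input = 4a 36 36 36 36 36 ∥ 78.
Inner hash: XOR 4a⊕36⊕36⊕36⊕36⊕36⊕78 = 04.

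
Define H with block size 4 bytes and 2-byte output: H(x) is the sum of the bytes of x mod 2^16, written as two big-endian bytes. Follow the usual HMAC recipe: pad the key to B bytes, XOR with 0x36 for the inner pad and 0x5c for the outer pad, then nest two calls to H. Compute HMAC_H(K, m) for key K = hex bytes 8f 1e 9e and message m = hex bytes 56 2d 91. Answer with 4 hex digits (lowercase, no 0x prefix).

0308

Key hex bytes 8f 1e 9e is 3 bytes ≤ B = 4; zero-pad to 4 bytes: K' = 8f 1e 9e 00.
K' ⊕ ipad = b9 28 a8 36.  K' ⊕ opad = d3 42 c2 5c.
Inner input = (K'⊕ipad) ∥ m = b9 28 a8 36 ∥ 56 2d 91.
Inner hash: sum = 185+40+168+54+86+45+145 = 723 → 02 d3.
Outer input = (K'⊕opad) ∥ inner = d3 42 c2 5c ∥ 02 d3.
Outer hash (tag): sum = 211+66+194+92+2+211 = 776 → 03 08.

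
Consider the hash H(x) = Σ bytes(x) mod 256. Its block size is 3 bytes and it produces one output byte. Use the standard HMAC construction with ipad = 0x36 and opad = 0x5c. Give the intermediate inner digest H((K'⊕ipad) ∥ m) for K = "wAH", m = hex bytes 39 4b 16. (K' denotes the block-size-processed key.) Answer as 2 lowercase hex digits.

d0

Key "wAH" = 77 41 48 is exactly B = 3 bytes: K' = 77 41 48.
K' ⊕ ipad = 41 77 7e.
Inner input = 41 77 7e ∥ 39 4b 16.
Inner hash: sum = 65+119+126+57+75+22 = 464; mod 256 = 208 → d0.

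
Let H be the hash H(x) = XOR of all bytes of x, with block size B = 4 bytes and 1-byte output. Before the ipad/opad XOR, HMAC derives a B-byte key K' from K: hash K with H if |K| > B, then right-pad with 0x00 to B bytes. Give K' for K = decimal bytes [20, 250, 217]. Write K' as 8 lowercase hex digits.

Key decimal bytes [20, 250, 217] = 14 fa d9 is 3 bytes ≤ B = 4; zero-pad to 4 bytes: K' = 14 fa d9 00.

14fad900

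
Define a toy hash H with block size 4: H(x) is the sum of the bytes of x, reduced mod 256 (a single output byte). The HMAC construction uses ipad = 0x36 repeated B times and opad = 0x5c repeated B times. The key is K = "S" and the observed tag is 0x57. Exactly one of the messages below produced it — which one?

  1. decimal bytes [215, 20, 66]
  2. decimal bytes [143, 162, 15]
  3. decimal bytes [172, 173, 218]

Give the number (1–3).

Key "S" = 53 is 1 byte ≤ B = 4; zero-pad to 4 bytes: K' = 53 00 00 00.
K' ⊕ ipad = 65 36 36 36; K' ⊕ opad = 0f 5c 5c 5c.
m1: inner = H(65 36 36 36 d7 14 42) = 34; tag = H(0f 5c 5c 5c 34) = 57 ← matches
m2: inner = H(65 36 36 36 8f a2 0f) = 47; tag = H(0f 5c 5c 5c 47) = 6a
m3: inner = H(65 36 36 36 ac ad da) = 3a; tag = H(0f 5c 5c 5c 3a) = 5d

1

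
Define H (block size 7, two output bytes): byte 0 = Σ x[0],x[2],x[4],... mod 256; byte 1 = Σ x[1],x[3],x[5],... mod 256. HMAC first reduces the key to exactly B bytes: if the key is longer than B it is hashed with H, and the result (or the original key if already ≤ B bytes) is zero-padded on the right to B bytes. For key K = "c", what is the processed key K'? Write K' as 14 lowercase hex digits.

Key "c" = 63 is 1 byte ≤ B = 7; zero-pad to 7 bytes: K' = 63 00 00 00 00 00 00.

63000000000000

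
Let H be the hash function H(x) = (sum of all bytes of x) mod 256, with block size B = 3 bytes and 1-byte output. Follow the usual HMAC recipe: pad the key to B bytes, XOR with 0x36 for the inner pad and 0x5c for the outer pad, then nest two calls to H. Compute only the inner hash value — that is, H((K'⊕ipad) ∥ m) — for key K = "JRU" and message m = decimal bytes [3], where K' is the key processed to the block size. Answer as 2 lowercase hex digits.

Key "JRU" = 4a 52 55 is exactly B = 3 bytes: K' = 4a 52 55.
K' ⊕ ipad = 7c 64 63.
Inner input = 7c 64 63 ∥ 03.
Inner hash: sum = 124+100+99+3 = 326; mod 256 = 70 → 46.

46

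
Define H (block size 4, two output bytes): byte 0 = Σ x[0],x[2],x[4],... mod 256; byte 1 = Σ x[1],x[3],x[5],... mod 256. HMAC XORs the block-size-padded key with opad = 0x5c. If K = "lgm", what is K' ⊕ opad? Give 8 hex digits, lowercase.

Key "lgm" = 6c 67 6d is 3 bytes ≤ B = 4; zero-pad to 4 bytes: K' = 6c 67 6d 00.
XOR each byte with 0x5c: 6c⊕5c=30, 67⊕5c=3b, 6d⊕5c=31, 00⊕5c=5c.

303b315c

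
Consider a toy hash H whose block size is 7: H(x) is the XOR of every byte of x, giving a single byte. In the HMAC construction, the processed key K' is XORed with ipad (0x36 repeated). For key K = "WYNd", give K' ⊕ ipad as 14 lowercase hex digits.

Key "WYNd" = 57 59 4e 64 is 4 bytes ≤ B = 7; zero-pad to 7 bytes: K' = 57 59 4e 64 00 00 00.
XOR each byte with 0x36: 57⊕36=61, 59⊕36=6f, 4e⊕36=78, 64⊕36=52, 00⊕36=36, 00⊕36=36, 00⊕36=36.

616f7852363636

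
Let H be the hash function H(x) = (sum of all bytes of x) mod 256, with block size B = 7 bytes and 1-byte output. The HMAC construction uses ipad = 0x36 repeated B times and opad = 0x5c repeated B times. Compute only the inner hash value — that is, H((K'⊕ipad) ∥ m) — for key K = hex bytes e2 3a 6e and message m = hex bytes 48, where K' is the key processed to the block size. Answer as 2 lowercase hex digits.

Key hex bytes e2 3a 6e is 3 bytes ≤ B = 7; zero-pad to 7 bytes: K' = e2 3a 6e 00 00 00 00.
K' ⊕ ipad = d4 0c 58 36 36 36 36.
Inner input = d4 0c 58 36 36 36 36 ∥ 48.
Inner hash: sum = 212+12+88+54+54+54+54+72 = 600; mod 256 = 88 → 58.

58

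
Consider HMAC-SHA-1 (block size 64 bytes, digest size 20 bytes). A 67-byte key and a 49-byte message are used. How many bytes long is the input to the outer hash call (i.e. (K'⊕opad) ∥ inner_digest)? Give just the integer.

84

Key is 67 > 64 bytes, so it is hashed to 20 bytes then zero-padded to 64: |K'| = 64.
Outer input = (K'⊕opad) ∥ H(inner) → 64 + 20 = 84 bytes.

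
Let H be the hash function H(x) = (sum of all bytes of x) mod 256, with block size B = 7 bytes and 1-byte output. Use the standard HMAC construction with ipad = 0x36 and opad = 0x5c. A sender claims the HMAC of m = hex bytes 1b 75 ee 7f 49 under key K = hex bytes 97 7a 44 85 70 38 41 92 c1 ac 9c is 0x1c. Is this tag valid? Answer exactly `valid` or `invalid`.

valid

Key hex bytes 97 7a 44 85 70 38 41 92 c1 ac 9c is 11 bytes > B = 7, so hash it first: H(key) = 5e, then zero-pad to 7 bytes: K' = 5e 00 00 00 00 00 00.
K' ⊕ ipad = 68 36 36 36 36 36 36; K' ⊕ opad = 02 5c 5c 5c 5c 5c 5c.
Inner hash: sum = 104+54+54+54+54+54+54+27+117+238+127+73 = 1010; mod 256 = 242 → f2.
Outer hash (recomputed tag): sum = 2+92+92+92+92+92+92+242 = 796; mod 256 = 28 → 1c.
Recomputed tag = 1c; claimed = 1c → match.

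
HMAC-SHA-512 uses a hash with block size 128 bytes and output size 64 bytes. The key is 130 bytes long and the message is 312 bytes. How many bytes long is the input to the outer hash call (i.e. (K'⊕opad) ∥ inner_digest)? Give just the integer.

192

Key is 130 > 128 bytes, so it is hashed to 64 bytes then zero-padded to 128: |K'| = 128.
Outer input = (K'⊕opad) ∥ H(inner) → 128 + 64 = 192 bytes.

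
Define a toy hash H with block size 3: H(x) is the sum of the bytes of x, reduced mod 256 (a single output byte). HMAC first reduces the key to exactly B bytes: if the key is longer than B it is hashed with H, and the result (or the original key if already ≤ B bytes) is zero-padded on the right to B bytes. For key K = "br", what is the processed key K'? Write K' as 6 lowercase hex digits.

Key "br" = 62 72 is 2 bytes ≤ B = 3; zero-pad to 3 bytes: K' = 62 72 00.

627200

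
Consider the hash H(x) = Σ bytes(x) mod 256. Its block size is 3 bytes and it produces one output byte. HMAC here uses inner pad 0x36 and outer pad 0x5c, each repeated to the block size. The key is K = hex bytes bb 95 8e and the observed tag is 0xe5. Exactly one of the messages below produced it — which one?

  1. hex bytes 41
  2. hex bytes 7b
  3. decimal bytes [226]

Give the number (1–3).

Key hex bytes bb 95 8e is exactly B = 3 bytes: K' = bb 95 8e.
K' ⊕ ipad = 8d a3 b8; K' ⊕ opad = e7 c9 d2.
m1: inner = H(8d a3 b8 41) = 29; tag = H(e7 c9 d2 29) = ab
m2: inner = H(8d a3 b8 7b) = 63; tag = H(e7 c9 d2 63) = e5 ← matches
m3: inner = H(8d a3 b8 e2) = ca; tag = H(e7 c9 d2 ca) = 4c

2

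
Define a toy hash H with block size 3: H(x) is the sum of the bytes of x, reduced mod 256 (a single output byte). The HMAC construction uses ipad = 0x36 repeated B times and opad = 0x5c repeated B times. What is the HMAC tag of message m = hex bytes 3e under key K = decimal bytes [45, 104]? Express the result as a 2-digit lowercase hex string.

Key decimal bytes [45, 104] = 2d 68 is 2 bytes ≤ B = 3; zero-pad to 3 bytes: K' = 2d 68 00.
K' ⊕ ipad = 1b 5e 36.  K' ⊕ opad = 71 34 5c.
Inner input = (K'⊕ipad) ∥ m = 1b 5e 36 ∥ 3e.
Inner hash: sum = 27+94+54+62 = 237 → ed.
Outer input = (K'⊕opad) ∥ inner = 71 34 5c ∥ ed.
Outer hash (tag): sum = 113+52+92+237 = 494; mod 256 = 238 → ee.

ee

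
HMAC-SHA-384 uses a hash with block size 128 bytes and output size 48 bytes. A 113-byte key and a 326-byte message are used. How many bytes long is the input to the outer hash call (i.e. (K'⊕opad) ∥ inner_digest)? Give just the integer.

Key is 113 ≤ 128 bytes, zero-padded: |K'| = 128.
Outer input = (K'⊕opad) ∥ H(inner) → 128 + 48 = 176 bytes.

176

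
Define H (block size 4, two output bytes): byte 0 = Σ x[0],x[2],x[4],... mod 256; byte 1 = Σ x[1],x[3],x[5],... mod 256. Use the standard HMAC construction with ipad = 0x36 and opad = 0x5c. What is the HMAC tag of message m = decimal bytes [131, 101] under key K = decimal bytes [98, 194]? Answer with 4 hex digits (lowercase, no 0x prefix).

Key decimal bytes [98, 194] = 62 c2 is 2 bytes ≤ B = 4; zero-pad to 4 bytes: K' = 62 c2 00 00.
K' ⊕ ipad = 54 f4 36 36.  K' ⊕ opad = 3e 9e 5c 5c.
Inner input = (K'⊕ipad) ∥ m = 54 f4 36 36 ∥ 83 65.
Inner hash: even-index sum = 269 mod 256 = 13; odd-index sum = 399 mod 256 = 143 → 0d 8f.
Outer input = (K'⊕opad) ∥ inner = 3e 9e 5c 5c ∥ 0d 8f.
Outer hash (tag): even-index sum = 167 mod 256 = 167; odd-index sum = 393 mod 256 = 137 → a7 89.

a789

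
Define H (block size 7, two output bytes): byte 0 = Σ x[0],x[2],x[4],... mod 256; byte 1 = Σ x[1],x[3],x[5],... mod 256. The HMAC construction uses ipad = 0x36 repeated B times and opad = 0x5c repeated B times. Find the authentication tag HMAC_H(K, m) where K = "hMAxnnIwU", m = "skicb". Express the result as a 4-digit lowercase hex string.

Key "hMAxnnIwU" = 68 4d 41 78 6e 6e 49 77 55 is 9 bytes > B = 7, so hash it first: H(key) = b5 aa, then zero-pad to 7 bytes: K' = b5 aa 00 00 00 00 00.
K' ⊕ ipad = 83 9c 36 36 36 36 36.  K' ⊕ opad = e9 f6 5c 5c 5c 5c 5c.
Inner input = (K'⊕ipad) ∥ m = 83 9c 36 36 36 36 36 ∥ 73 6b 69 63 62.
Inner hash: even-index sum = 499 mod 256 = 243; odd-index sum = 582 mod 256 = 70 → f3 46.
Outer input = (K'⊕opad) ∥ inner = e9 f6 5c 5c 5c 5c 5c ∥ f3 46.
Outer hash (tag): even-index sum = 579 mod 256 = 67; odd-index sum = 673 mod 256 = 161 → 43 a1.

43a1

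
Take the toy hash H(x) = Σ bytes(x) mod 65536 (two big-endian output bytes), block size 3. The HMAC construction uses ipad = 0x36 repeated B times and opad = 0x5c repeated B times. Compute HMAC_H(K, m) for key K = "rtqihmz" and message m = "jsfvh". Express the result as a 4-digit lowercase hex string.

Key "rtqihmz" = 72 74 71 69 68 6d 7a is 7 bytes > B = 3, so hash it first: H(key) = 03 0f, then zero-pad to 3 bytes: K' = 03 0f 00.
K' ⊕ ipad = 35 39 36.  K' ⊕ opad = 5f 53 5c.
Inner input = (K'⊕ipad) ∥ m = 35 39 36 ∥ 6a 73 66 76 68.
Inner hash: sum = 53+57+54+106+115+102+118+104 = 709 → 02 c5.
Outer input = (K'⊕opad) ∥ inner = 5f 53 5c ∥ 02 c5.
Outer hash (tag): sum = 95+83+92+2+197 = 469 → 01 d5.

01d5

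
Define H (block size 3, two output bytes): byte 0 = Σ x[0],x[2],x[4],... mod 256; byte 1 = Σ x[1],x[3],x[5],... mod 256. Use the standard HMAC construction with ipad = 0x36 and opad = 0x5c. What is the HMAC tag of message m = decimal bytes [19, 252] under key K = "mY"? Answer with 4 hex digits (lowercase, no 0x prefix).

0f92

Key "mY" = 6d 59 is 2 bytes ≤ B = 3; zero-pad to 3 bytes: K' = 6d 59 00.
K' ⊕ ipad = 5b 6f 36.  K' ⊕ opad = 31 05 5c.
Inner input = (K'⊕ipad) ∥ m = 5b 6f 36 ∥ 13 fc.
Inner hash: even-index sum = 397 mod 256 = 141; odd-index sum = 130 mod 256 = 130 → 8d 82.
Outer input = (K'⊕opad) ∥ inner = 31 05 5c ∥ 8d 82.
Outer hash (tag): even-index sum = 271 mod 256 = 15; odd-index sum = 146 mod 256 = 146 → 0f 92.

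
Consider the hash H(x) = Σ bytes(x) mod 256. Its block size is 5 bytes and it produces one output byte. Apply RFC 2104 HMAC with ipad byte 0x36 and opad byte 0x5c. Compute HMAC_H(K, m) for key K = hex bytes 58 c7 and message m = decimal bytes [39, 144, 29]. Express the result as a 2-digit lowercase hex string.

Key hex bytes 58 c7 is 2 bytes ≤ B = 5; zero-pad to 5 bytes: K' = 58 c7 00 00 00.
K' ⊕ ipad = 6e f1 36 36 36.  K' ⊕ opad = 04 9b 5c 5c 5c.
Inner input = (K'⊕ipad) ∥ m = 6e f1 36 36 36 ∥ 27 90 1d.
Inner hash: sum = 110+241+54+54+54+39+144+29 = 725; mod 256 = 213 → d5.
Outer input = (K'⊕opad) ∥ inner = 04 9b 5c 5c 5c ∥ d5.
Outer hash (tag): sum = 4+155+92+92+92+213 = 648; mod 256 = 136 → 88.

88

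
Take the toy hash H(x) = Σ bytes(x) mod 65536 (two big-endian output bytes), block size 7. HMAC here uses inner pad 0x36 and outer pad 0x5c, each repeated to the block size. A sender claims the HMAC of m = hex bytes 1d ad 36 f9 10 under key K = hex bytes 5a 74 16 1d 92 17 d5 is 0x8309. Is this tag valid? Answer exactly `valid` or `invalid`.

Key hex bytes 5a 74 16 1d 92 17 d5 is exactly B = 7 bytes: K' = 5a 74 16 1d 92 17 d5.
K' ⊕ ipad = 6c 42 20 2b a4 21 e3; K' ⊕ opad = 06 28 4a 41 ce 4b 89.
Inner hash: sum = 108+66+32+43+164+33+227+29+173+54+249+16 = 1194 → 04 aa.
Outer hash (recomputed tag): sum = 6+40+74+65+206+75+137+4+170 = 777 → 03 09.
Recomputed tag = 0309; claimed = 8309 → mismatch.

invalid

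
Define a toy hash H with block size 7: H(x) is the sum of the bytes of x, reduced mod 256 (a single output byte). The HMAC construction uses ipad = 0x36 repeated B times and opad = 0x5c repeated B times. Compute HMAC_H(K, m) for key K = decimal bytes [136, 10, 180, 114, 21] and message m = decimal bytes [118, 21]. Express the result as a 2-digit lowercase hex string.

1b

Key decimal bytes [136, 10, 180, 114, 21] = 88 0a b4 72 15 is 5 bytes ≤ B = 7; zero-pad to 7 bytes: K' = 88 0a b4 72 15 00 00.
K' ⊕ ipad = be 3c 82 44 23 36 36.  K' ⊕ opad = d4 56 e8 2e 49 5c 5c.
Inner input = (K'⊕ipad) ∥ m = be 3c 82 44 23 36 36 ∥ 76 15.
Inner hash: sum = 190+60+130+68+35+54+54+118+21 = 730; mod 256 = 218 → da.
Outer input = (K'⊕opad) ∥ inner = d4 56 e8 2e 49 5c 5c ∥ da.
Outer hash (tag): sum = 212+86+232+46+73+92+92+218 = 1051; mod 256 = 27 → 1b.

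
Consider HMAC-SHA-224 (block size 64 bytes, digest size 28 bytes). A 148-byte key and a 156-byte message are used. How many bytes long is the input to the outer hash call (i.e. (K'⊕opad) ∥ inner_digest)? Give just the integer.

Key is 148 > 64 bytes, so it is hashed to 28 bytes then zero-padded to 64: |K'| = 64.
Outer input = (K'⊕opad) ∥ H(inner) → 64 + 28 = 92 bytes.

92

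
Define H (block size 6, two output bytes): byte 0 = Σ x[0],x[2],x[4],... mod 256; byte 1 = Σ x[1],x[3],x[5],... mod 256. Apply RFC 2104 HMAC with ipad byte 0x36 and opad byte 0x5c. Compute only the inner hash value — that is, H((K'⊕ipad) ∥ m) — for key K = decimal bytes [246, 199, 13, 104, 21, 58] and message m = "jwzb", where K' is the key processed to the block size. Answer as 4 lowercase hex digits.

0234

Key decimal bytes [246, 199, 13, 104, 21, 58] = f6 c7 0d 68 15 3a is exactly B = 6 bytes: K' = f6 c7 0d 68 15 3a.
K' ⊕ ipad = c0 f1 3b 5e 23 0c.
Inner input = c0 f1 3b 5e 23 0c ∥ 6a 77 7a 62.
Inner hash: even-index sum = 514 mod 256 = 2; odd-index sum = 564 mod 256 = 52 → 02 34.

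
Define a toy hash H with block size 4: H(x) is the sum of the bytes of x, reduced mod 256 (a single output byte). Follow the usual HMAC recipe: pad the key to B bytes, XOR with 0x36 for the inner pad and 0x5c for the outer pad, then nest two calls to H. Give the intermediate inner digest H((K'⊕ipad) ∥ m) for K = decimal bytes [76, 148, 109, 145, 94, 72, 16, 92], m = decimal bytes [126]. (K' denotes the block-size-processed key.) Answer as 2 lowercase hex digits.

e6

Key decimal bytes [76, 148, 109, 145, 94, 72, 16, 92] = 4c 94 6d 91 5e 48 10 5c is 8 bytes > B = 4, so hash it first: H(key) = f0, then zero-pad to 4 bytes: K' = f0 00 00 00.
K' ⊕ ipad = c6 36 36 36.
Inner input = c6 36 36 36 ∥ 7e.
Inner hash: sum = 198+54+54+54+126 = 486; mod 256 = 230 → e6.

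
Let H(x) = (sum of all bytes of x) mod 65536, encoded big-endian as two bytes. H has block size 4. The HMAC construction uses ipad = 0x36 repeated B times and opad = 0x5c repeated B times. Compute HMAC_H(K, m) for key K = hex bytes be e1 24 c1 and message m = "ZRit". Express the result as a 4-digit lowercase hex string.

03a8

Key hex bytes be e1 24 c1 is exactly B = 4 bytes: K' = be e1 24 c1.
K' ⊕ ipad = 88 d7 12 f7.  K' ⊕ opad = e2 bd 78 9d.
Inner input = (K'⊕ipad) ∥ m = 88 d7 12 f7 ∥ 5a 52 69 74.
Inner hash: sum = 136+215+18+247+90+82+105+116 = 1009 → 03 f1.
Outer input = (K'⊕opad) ∥ inner = e2 bd 78 9d ∥ 03 f1.
Outer hash (tag): sum = 226+189+120+157+3+241 = 936 → 03 a8.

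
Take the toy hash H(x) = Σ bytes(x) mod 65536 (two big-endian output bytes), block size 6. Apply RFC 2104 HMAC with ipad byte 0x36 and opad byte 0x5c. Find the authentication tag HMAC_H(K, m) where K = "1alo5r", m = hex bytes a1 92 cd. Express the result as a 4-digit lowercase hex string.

01ff

Key "1alo5r" = 31 61 6c 6f 35 72 is exactly B = 6 bytes: K' = 31 61 6c 6f 35 72.
K' ⊕ ipad = 07 57 5a 59 03 44.  K' ⊕ opad = 6d 3d 30 33 69 2e.
Inner input = (K'⊕ipad) ∥ m = 07 57 5a 59 03 44 ∥ a1 92 cd.
Inner hash: sum = 7+87+90+89+3+68+161+146+205 = 856 → 03 58.
Outer input = (K'⊕opad) ∥ inner = 6d 3d 30 33 69 2e ∥ 03 58.
Outer hash (tag): sum = 109+61+48+51+105+46+3+88 = 511 → 01 ff.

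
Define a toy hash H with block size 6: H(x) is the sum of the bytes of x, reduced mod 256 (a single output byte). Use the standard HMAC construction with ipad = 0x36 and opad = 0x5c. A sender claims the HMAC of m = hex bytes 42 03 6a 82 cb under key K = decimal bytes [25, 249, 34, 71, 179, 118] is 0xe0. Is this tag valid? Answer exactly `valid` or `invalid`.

Key decimal bytes [25, 249, 34, 71, 179, 118] = 19 f9 22 47 b3 76 is exactly B = 6 bytes: K' = 19 f9 22 47 b3 76.
K' ⊕ ipad = 2f cf 14 71 85 40; K' ⊕ opad = 45 a5 7e 1b ef 2a.
Inner hash: sum = 47+207+20+113+133+64+66+3+106+130+203 = 1092; mod 256 = 68 → 44.
Outer hash (recomputed tag): sum = 69+165+126+27+239+42+68 = 736; mod 256 = 224 → e0.
Recomputed tag = e0; claimed = e0 → match.

valid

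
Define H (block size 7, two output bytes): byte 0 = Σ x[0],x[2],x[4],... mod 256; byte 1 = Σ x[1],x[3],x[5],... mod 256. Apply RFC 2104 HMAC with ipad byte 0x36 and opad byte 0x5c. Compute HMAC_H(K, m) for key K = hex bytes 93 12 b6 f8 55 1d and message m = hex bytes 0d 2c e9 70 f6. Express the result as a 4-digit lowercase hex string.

278d

Key hex bytes 93 12 b6 f8 55 1d is 6 bytes ≤ B = 7; zero-pad to 7 bytes: K' = 93 12 b6 f8 55 1d 00.
K' ⊕ ipad = a5 24 80 ce 63 2b 36.  K' ⊕ opad = cf 4e ea a4 09 41 5c.
Inner input = (K'⊕ipad) ∥ m = a5 24 80 ce 63 2b 36 ∥ 0d 2c e9 70 f6.
Inner hash: even-index sum = 602 mod 256 = 90; odd-index sum = 777 mod 256 = 9 → 5a 09.
Outer input = (K'⊕opad) ∥ inner = cf 4e ea a4 09 41 5c ∥ 5a 09.
Outer hash (tag): even-index sum = 551 mod 256 = 39; odd-index sum = 397 mod 256 = 141 → 27 8d.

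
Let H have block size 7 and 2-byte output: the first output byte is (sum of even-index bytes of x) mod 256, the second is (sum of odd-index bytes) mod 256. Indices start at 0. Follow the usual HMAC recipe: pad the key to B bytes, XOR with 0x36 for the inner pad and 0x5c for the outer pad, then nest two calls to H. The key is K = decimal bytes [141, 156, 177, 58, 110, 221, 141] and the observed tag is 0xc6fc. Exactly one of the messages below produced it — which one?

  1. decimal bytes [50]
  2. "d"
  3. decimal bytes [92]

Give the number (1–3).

Key decimal bytes [141, 156, 177, 58, 110, 221, 141] = 8d 9c b1 3a 6e dd 8d is exactly B = 7 bytes: K' = 8d 9c b1 3a 6e dd 8d.
K' ⊕ ipad = bb aa 87 0c 58 eb bb; K' ⊕ opad = d1 c0 ed 66 32 81 d1.
m1: inner = H(bb aa 87 0c 58 eb bb 32) = 55 d3; tag = H(d1 c0 ed 66 32 81 d1 55 d3) = 94fc
m2: inner = H(bb aa 87 0c 58 eb bb 64) = 55 05; tag = H(d1 c0 ed 66 32 81 d1 55 05) = c6fc ← matches
m3: inner = H(bb aa 87 0c 58 eb bb 5c) = 55 fd; tag = H(d1 c0 ed 66 32 81 d1 55 fd) = befc

2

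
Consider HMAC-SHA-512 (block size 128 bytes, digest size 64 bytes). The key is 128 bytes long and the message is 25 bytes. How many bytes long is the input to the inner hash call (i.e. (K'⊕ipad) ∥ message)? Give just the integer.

153

Key is 128 ≤ 128 bytes, zero-padded: |K'| = 128.
Inner input = (K'⊕ipad) ∥ m → 128 + 25 = 153 bytes.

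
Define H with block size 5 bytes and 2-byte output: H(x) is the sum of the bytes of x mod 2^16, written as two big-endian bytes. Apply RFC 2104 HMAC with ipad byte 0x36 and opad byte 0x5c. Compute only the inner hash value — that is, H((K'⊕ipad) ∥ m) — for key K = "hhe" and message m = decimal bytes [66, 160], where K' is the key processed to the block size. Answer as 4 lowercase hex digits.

Key "hhe" = 68 68 65 is 3 bytes ≤ B = 5; zero-pad to 5 bytes: K' = 68 68 65 00 00.
K' ⊕ ipad = 5e 5e 53 36 36.
Inner input = 5e 5e 53 36 36 ∥ 42 a0.
Inner hash: sum = 94+94+83+54+54+66+160 = 605 → 02 5d.

025d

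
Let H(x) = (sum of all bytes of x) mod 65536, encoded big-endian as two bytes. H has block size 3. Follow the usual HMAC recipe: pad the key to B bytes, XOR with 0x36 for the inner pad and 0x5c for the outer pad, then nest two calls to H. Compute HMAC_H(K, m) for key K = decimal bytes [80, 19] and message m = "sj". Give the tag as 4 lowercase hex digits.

Key decimal bytes [80, 19] = 50 13 is 2 bytes ≤ B = 3; zero-pad to 3 bytes: K' = 50 13 00.
K' ⊕ ipad = 66 25 36.  K' ⊕ opad = 0c 4f 5c.
Inner input = (K'⊕ipad) ∥ m = 66 25 36 ∥ 73 6a.
Inner hash: sum = 102+37+54+115+106 = 414 → 01 9e.
Outer input = (K'⊕opad) ∥ inner = 0c 4f 5c ∥ 01 9e.
Outer hash (tag): sum = 12+79+92+1+158 = 342 → 01 56.

0156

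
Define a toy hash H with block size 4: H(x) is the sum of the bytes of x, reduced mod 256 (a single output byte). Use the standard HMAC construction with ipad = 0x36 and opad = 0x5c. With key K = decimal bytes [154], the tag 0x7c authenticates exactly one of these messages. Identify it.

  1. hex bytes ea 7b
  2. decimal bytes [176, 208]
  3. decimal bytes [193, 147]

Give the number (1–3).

3

Key decimal bytes [154] = 9a is 1 byte ≤ B = 4; zero-pad to 4 bytes: K' = 9a 00 00 00.
K' ⊕ ipad = ac 36 36 36; K' ⊕ opad = c6 5c 5c 5c.
m1: inner = H(ac 36 36 36 ea 7b) = b3; tag = H(c6 5c 5c 5c b3) = 8d
m2: inner = H(ac 36 36 36 b0 d0) = ce; tag = H(c6 5c 5c 5c ce) = a8
m3: inner = H(ac 36 36 36 c1 93) = a2; tag = H(c6 5c 5c 5c a2) = 7c ← matches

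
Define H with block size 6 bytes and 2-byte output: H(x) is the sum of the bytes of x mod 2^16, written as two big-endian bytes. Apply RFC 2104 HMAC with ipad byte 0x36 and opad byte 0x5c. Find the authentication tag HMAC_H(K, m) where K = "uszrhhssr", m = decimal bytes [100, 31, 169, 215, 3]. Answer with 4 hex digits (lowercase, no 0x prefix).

034f

Key "uszrhhssr" = 75 73 7a 72 68 68 73 73 72 is 9 bytes > B = 6, so hash it first: H(key) = 03 fc, then zero-pad to 6 bytes: K' = 03 fc 00 00 00 00.
K' ⊕ ipad = 35 ca 36 36 36 36.  K' ⊕ opad = 5f a0 5c 5c 5c 5c.
Inner input = (K'⊕ipad) ∥ m = 35 ca 36 36 36 36 ∥ 64 1f a9 d7 03.
Inner hash: sum = 53+202+54+54+54+54+100+31+169+215+3 = 989 → 03 dd.
Outer input = (K'⊕opad) ∥ inner = 5f a0 5c 5c 5c 5c ∥ 03 dd.
Outer hash (tag): sum = 95+160+92+92+92+92+3+221 = 847 → 03 4f.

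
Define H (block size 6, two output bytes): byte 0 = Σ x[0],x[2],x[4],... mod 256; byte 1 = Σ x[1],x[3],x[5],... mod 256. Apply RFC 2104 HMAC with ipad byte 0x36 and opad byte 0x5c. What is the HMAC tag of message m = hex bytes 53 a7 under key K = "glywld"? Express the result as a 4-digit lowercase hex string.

Key "glywld" = 67 6c 79 77 6c 64 is exactly B = 6 bytes: K' = 67 6c 79 77 6c 64.
K' ⊕ ipad = 51 5a 4f 41 5a 52.  K' ⊕ opad = 3b 30 25 2b 30 38.
Inner input = (K'⊕ipad) ∥ m = 51 5a 4f 41 5a 52 ∥ 53 a7.
Inner hash: even-index sum = 333 mod 256 = 77; odd-index sum = 404 mod 256 = 148 → 4d 94.
Outer input = (K'⊕opad) ∥ inner = 3b 30 25 2b 30 38 ∥ 4d 94.
Outer hash (tag): even-index sum = 221 mod 256 = 221; odd-index sum = 295 mod 256 = 39 → dd 27.

dd27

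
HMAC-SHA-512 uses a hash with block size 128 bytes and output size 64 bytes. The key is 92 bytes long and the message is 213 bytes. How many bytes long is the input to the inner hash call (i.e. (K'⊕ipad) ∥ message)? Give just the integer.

341

Key is 92 ≤ 128 bytes, zero-padded: |K'| = 128.
Inner input = (K'⊕ipad) ∥ m → 128 + 213 = 341 bytes.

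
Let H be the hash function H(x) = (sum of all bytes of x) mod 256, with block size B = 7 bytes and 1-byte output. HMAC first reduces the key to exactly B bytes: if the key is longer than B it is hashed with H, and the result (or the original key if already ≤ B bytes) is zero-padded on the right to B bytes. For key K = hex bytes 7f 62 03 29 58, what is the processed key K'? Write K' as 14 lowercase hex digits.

Key hex bytes 7f 62 03 29 58 is 5 bytes ≤ B = 7; zero-pad to 7 bytes: K' = 7f 62 03 29 58 00 00.

7f620329580000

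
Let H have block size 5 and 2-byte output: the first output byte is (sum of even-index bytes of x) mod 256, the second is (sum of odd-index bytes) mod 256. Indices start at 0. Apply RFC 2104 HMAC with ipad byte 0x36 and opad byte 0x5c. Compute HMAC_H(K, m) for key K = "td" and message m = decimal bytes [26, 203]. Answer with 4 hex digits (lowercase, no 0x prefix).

820d

Key "td" = 74 64 is 2 bytes ≤ B = 5; zero-pad to 5 bytes: K' = 74 64 00 00 00.
K' ⊕ ipad = 42 52 36 36 36.  K' ⊕ opad = 28 38 5c 5c 5c.
Inner input = (K'⊕ipad) ∥ m = 42 52 36 36 36 ∥ 1a cb.
Inner hash: even-index sum = 377 mod 256 = 121; odd-index sum = 162 mod 256 = 162 → 79 a2.
Outer input = (K'⊕opad) ∥ inner = 28 38 5c 5c 5c ∥ 79 a2.
Outer hash (tag): even-index sum = 386 mod 256 = 130; odd-index sum = 269 mod 256 = 13 → 82 0d.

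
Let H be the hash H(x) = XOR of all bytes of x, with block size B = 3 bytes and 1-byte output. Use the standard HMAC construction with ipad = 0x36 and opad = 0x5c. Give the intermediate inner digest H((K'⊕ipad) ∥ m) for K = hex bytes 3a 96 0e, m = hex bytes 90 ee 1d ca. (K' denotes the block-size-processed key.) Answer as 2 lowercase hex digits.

3d

Key hex bytes 3a 96 0e is exactly B = 3 bytes: K' = 3a 96 0e.
K' ⊕ ipad = 0c a0 38.
Inner input = 0c a0 38 ∥ 90 ee 1d ca.
Inner hash: XOR 0c⊕a0⊕38⊕90⊕ee⊕1d⊕ca = 3d.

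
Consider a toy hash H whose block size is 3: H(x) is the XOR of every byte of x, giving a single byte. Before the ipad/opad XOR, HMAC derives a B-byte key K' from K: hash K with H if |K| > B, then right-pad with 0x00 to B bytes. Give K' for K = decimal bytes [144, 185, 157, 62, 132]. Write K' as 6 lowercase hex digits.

0e0000

|K| = 5 > B = 3, so first hash the key.
H(K): XOR 90⊕b9⊕9d⊕3e⊕84 = 0e.
Zero-pad H(K) = 0e to 3 bytes: K' = 0e 00 00.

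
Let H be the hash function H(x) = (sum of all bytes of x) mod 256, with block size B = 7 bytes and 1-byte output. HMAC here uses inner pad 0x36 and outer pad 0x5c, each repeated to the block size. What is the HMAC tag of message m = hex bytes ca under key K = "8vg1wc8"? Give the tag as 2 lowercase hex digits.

18

Key "8vg1wc8" = 38 76 67 31 77 63 38 is exactly B = 7 bytes: K' = 38 76 67 31 77 63 38.
K' ⊕ ipad = 0e 40 51 07 41 55 0e.  K' ⊕ opad = 64 2a 3b 6d 2b 3f 64.
Inner input = (K'⊕ipad) ∥ m = 0e 40 51 07 41 55 0e ∥ ca.
Inner hash: sum = 14+64+81+7+65+85+14+202 = 532; mod 256 = 20 → 14.
Outer input = (K'⊕opad) ∥ inner = 64 2a 3b 6d 2b 3f 64 ∥ 14.
Outer hash (tag): sum = 100+42+59+109+43+63+100+20 = 536; mod 256 = 24 → 18.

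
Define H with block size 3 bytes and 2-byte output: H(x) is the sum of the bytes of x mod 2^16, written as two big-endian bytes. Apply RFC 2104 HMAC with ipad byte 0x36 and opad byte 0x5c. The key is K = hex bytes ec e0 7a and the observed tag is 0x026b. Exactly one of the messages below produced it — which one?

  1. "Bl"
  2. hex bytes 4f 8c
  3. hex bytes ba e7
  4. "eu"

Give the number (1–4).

2

Key hex bytes ec e0 7a is exactly B = 3 bytes: K' = ec e0 7a.
K' ⊕ ipad = da d6 4c; K' ⊕ opad = b0 bc 26.
m1: inner = H(da d6 4c 42 6c) = 02 aa; tag = H(b0 bc 26 02 aa) = 023e
m2: inner = H(da d6 4c 4f 8c) = 02 d7; tag = H(b0 bc 26 02 d7) = 026b ← matches
m3: inner = H(da d6 4c ba e7) = 03 9d; tag = H(b0 bc 26 03 9d) = 0232
m4: inner = H(da d6 4c 65 75) = 02 d6; tag = H(b0 bc 26 02 d6) = 026a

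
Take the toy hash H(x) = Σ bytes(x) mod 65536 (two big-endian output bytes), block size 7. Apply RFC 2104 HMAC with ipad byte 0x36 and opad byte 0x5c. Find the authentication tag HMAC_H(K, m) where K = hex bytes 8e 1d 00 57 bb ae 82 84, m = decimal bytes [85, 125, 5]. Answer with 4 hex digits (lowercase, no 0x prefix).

02bb

Key hex bytes 8e 1d 00 57 bb ae 82 84 is 8 bytes > B = 7, so hash it first: H(key) = 03 71, then zero-pad to 7 bytes: K' = 03 71 00 00 00 00 00.
K' ⊕ ipad = 35 47 36 36 36 36 36.  K' ⊕ opad = 5f 2d 5c 5c 5c 5c 5c.
Inner input = (K'⊕ipad) ∥ m = 35 47 36 36 36 36 36 ∥ 55 7d 05.
Inner hash: sum = 53+71+54+54+54+54+54+85+125+5 = 609 → 02 61.
Outer input = (K'⊕opad) ∥ inner = 5f 2d 5c 5c 5c 5c 5c ∥ 02 61.
Outer hash (tag): sum = 95+45+92+92+92+92+92+2+97 = 699 → 02 bb.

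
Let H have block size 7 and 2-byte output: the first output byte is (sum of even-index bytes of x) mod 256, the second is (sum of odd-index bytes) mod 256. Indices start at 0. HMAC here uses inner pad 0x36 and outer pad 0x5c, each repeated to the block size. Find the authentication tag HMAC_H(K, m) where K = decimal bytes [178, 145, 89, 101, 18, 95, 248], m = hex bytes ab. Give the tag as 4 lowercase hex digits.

Key decimal bytes [178, 145, 89, 101, 18, 95, 248] = b2 91 59 65 12 5f f8 is exactly B = 7 bytes: K' = b2 91 59 65 12 5f f8.
K' ⊕ ipad = 84 a7 6f 53 24 69 ce.  K' ⊕ opad = ee cd 05 39 4e 03 a4.
Inner input = (K'⊕ipad) ∥ m = 84 a7 6f 53 24 69 ce ∥ ab.
Inner hash: even-index sum = 485 mod 256 = 229; odd-index sum = 526 mod 256 = 14 → e5 0e.
Outer input = (K'⊕opad) ∥ inner = ee cd 05 39 4e 03 a4 ∥ e5 0e.
Outer hash (tag): even-index sum = 499 mod 256 = 243; odd-index sum = 494 mod 256 = 238 → f3 ee.

f3ee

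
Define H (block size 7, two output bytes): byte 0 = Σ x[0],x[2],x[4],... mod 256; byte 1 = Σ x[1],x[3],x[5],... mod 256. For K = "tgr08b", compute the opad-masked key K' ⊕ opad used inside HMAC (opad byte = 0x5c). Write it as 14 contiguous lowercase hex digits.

Key "tgr08b" = 74 67 72 30 38 62 is 6 bytes ≤ B = 7; zero-pad to 7 bytes: K' = 74 67 72 30 38 62 00.
XOR each byte with 0x5c: 74⊕5c=28, 67⊕5c=3b, 72⊕5c=2e, 30⊕5c=6c, 38⊕5c=64, 62⊕5c=3e, 00⊕5c=5c.

283b2e6c643e5c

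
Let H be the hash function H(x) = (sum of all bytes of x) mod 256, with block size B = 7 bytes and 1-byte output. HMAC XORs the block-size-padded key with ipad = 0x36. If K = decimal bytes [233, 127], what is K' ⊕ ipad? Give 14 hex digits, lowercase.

Key decimal bytes [233, 127] = e9 7f is 2 bytes ≤ B = 7; zero-pad to 7 bytes: K' = e9 7f 00 00 00 00 00.
XOR each byte with 0x36: e9⊕36=df, 7f⊕36=49, 00⊕36=36, 00⊕36=36, 00⊕36=36, 00⊕36=36, 00⊕36=36.

df493636363636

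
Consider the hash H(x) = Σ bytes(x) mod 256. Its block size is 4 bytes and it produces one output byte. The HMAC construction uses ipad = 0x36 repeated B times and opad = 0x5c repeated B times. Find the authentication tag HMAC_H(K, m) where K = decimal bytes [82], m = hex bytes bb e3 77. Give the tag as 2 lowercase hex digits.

Key decimal bytes [82] = 52 is 1 byte ≤ B = 4; zero-pad to 4 bytes: K' = 52 00 00 00.
K' ⊕ ipad = 64 36 36 36.  K' ⊕ opad = 0e 5c 5c 5c.
Inner input = (K'⊕ipad) ∥ m = 64 36 36 36 ∥ bb e3 77.
Inner hash: sum = 100+54+54+54+187+227+119 = 795; mod 256 = 27 → 1b.
Outer input = (K'⊕opad) ∥ inner = 0e 5c 5c 5c ∥ 1b.
Outer hash (tag): sum = 14+92+92+92+27 = 317; mod 256 = 61 → 3d.

3d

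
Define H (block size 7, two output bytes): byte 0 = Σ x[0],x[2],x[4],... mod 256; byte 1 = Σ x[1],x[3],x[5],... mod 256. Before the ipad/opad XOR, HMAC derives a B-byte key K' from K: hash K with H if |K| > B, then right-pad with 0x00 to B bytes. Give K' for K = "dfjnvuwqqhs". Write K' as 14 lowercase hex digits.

|K| = 11 > B = 7, so first hash the key.
H(K): even-index sum = 671 mod 256 = 159; odd-index sum = 546 mod 256 = 34 → 9f 22.
Zero-pad H(K) = 9f 22 to 7 bytes: K' = 9f 22 00 00 00 00 00.

9f220000000000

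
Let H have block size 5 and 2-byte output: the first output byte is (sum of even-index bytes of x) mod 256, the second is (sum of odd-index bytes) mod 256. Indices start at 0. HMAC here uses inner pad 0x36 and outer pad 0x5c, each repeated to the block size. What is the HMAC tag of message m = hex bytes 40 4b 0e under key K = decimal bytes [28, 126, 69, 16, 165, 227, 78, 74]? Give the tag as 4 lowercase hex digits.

d15c

Key decimal bytes [28, 126, 69, 16, 165, 227, 78, 74] = 1c 7e 45 10 a5 e3 4e 4a is 8 bytes > B = 5, so hash it first: H(key) = 54 bb, then zero-pad to 5 bytes: K' = 54 bb 00 00 00.
K' ⊕ ipad = 62 8d 36 36 36.  K' ⊕ opad = 08 e7 5c 5c 5c.
Inner input = (K'⊕ipad) ∥ m = 62 8d 36 36 36 ∥ 40 4b 0e.
Inner hash: even-index sum = 281 mod 256 = 25; odd-index sum = 273 mod 256 = 17 → 19 11.
Outer input = (K'⊕opad) ∥ inner = 08 e7 5c 5c 5c ∥ 19 11.
Outer hash (tag): even-index sum = 209 mod 256 = 209; odd-index sum = 348 mod 256 = 92 → d1 5c.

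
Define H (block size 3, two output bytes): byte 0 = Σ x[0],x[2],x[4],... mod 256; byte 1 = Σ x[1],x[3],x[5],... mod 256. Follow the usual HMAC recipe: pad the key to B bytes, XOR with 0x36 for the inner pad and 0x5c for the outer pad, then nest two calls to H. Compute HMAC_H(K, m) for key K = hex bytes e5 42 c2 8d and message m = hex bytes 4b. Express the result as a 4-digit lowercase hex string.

9b5a

Key hex bytes e5 42 c2 8d is 4 bytes > B = 3, so hash it first: H(key) = a7 cf, then zero-pad to 3 bytes: K' = a7 cf 00.
K' ⊕ ipad = 91 f9 36.  K' ⊕ opad = fb 93 5c.
Inner input = (K'⊕ipad) ∥ m = 91 f9 36 ∥ 4b.
Inner hash: even-index sum = 199 mod 256 = 199; odd-index sum = 324 mod 256 = 68 → c7 44.
Outer input = (K'⊕opad) ∥ inner = fb 93 5c ∥ c7 44.
Outer hash (tag): even-index sum = 411 mod 256 = 155; odd-index sum = 346 mod 256 = 90 → 9b 5a.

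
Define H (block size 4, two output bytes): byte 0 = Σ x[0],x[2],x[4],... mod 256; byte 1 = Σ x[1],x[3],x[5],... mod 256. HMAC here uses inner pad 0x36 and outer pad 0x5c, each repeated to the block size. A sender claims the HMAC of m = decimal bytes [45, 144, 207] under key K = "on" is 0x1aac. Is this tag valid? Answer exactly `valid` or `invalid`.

Key "on" = 6f 6e is 2 bytes ≤ B = 4; zero-pad to 4 bytes: K' = 6f 6e 00 00.
K' ⊕ ipad = 59 58 36 36; K' ⊕ opad = 33 32 5c 5c.
Inner hash: even-index sum = 395 mod 256 = 139; odd-index sum = 286 mod 256 = 30 → 8b 1e.
Outer hash (recomputed tag): even-index sum = 282 mod 256 = 26; odd-index sum = 172 mod 256 = 172 → 1a ac.
Recomputed tag = 1aac; claimed = 1aac → match.

valid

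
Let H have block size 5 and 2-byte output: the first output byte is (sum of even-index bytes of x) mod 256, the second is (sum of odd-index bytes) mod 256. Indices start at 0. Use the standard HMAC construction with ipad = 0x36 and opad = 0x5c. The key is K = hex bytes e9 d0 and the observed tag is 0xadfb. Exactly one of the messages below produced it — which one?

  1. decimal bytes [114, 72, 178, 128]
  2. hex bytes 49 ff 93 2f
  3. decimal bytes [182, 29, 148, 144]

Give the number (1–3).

1

Key hex bytes e9 d0 is 2 bytes ≤ B = 5; zero-pad to 5 bytes: K' = e9 d0 00 00 00.
K' ⊕ ipad = df e6 36 36 36; K' ⊕ opad = b5 8c 5c 5c 5c.
m1: inner = H(df e6 36 36 36 72 48 b2 80) = 13 40; tag = H(b5 8c 5c 5c 5c 13 40) = adfb ← matches
m2: inner = H(df e6 36 36 36 49 ff 93 2f) = 79 f8; tag = H(b5 8c 5c 5c 5c 79 f8) = 6561
m3: inner = H(df e6 36 36 36 b6 1d 94 90) = f8 66; tag = H(b5 8c 5c 5c 5c f8 66) = d3e0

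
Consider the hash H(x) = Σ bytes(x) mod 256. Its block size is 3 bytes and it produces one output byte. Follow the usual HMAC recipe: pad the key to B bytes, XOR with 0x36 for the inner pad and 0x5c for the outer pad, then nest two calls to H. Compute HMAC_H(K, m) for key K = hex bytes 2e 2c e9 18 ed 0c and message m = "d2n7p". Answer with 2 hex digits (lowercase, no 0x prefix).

Key hex bytes 2e 2c e9 18 ed 0c is 6 bytes > B = 3, so hash it first: H(key) = 54, then zero-pad to 3 bytes: K' = 54 00 00.
K' ⊕ ipad = 62 36 36.  K' ⊕ opad = 08 5c 5c.
Inner input = (K'⊕ipad) ∥ m = 62 36 36 ∥ 64 32 6e 37 70.
Inner hash: sum = 98+54+54+100+50+110+55+112 = 633; mod 256 = 121 → 79.
Outer input = (K'⊕opad) ∥ inner = 08 5c 5c ∥ 79.
Outer hash (tag): sum = 8+92+92+121 = 313; mod 256 = 57 → 39.

39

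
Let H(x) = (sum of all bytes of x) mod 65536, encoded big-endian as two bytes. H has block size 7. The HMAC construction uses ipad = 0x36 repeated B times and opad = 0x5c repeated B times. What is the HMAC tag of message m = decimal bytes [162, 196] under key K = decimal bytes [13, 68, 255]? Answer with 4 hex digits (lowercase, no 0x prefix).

0333

Key decimal bytes [13, 68, 255] = 0d 44 ff is 3 bytes ≤ B = 7; zero-pad to 7 bytes: K' = 0d 44 ff 00 00 00 00.
K' ⊕ ipad = 3b 72 c9 36 36 36 36.  K' ⊕ opad = 51 18 a3 5c 5c 5c 5c.
Inner input = (K'⊕ipad) ∥ m = 3b 72 c9 36 36 36 36 ∥ a2 c4.
Inner hash: sum = 59+114+201+54+54+54+54+162+196 = 948 → 03 b4.
Outer input = (K'⊕opad) ∥ inner = 51 18 a3 5c 5c 5c 5c ∥ 03 b4.
Outer hash (tag): sum = 81+24+163+92+92+92+92+3+180 = 819 → 03 33.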